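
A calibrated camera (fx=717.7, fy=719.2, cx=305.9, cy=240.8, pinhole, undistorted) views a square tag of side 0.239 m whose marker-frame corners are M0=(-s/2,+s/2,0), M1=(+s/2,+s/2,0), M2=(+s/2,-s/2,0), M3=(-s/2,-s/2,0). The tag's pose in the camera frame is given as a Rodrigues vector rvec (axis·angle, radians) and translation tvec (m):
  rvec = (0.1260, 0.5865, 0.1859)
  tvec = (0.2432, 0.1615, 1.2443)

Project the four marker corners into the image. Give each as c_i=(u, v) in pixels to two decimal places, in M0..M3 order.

Intrinsics K: fx=717.7, fy=719.2, cx=305.9, cy=240.8
Marker side s = 0.239 m; corners in marker frame (Z=0):
  M0 = (-0.1195, +0.1195, 0)
  M1 = (+0.1195, +0.1195, 0)
  M2 = (+0.1195, -0.1195, 0)
  M3 = (-0.1195, -0.1195, 0)
rvec = (0.1260, 0.5865, 0.1859), |rvec| = θ = 0.62803 rad = 35.983°
Rodrigues: sinθ=0.58755, 1−cosθ=0.19081; R = I + sinθ·[k]× + (1−cosθ)·[k]×²:
    [+0.81687 -0.13817 +0.56003]
    [+0.20967 +0.97560 -0.06513]
    [-0.53737 +0.17063 +0.82591]
t = (0.2432, 0.1615, 1.2443) m
M0: Pc = R·M0+t = (+0.12907, +0.25303, +1.32891); u = 717.7·(+0.12907)/1.32891 + 305.9 = 375.6083, v = 719.2·(+0.25303)/1.32891 + 240.8 = 377.7385
M1: Pc = R·M1+t = (+0.32430, +0.30314, +1.20047); u = 717.7·(+0.32430)/1.20047 + 305.9 = 499.7847, v = 719.2·(+0.30314)/1.20047 + 240.8 = 422.4100
M2: Pc = R·M2+t = (+0.35733, +0.06997, +1.15969); u = 717.7·(+0.35733)/1.15969 + 305.9 = 527.0388, v = 719.2·(+0.06997)/1.15969 + 240.8 = 284.1936
M3: Pc = R·M3+t = (+0.16210, +0.01986, +1.28813); u = 717.7·(+0.16210)/1.28813 + 305.9 = 396.2139, v = 719.2·(+0.01986)/1.28813 + 240.8 = 251.8886

c0=(375.61, 377.74) c1=(499.78, 422.41) c2=(527.04, 284.19) c3=(396.21, 251.89)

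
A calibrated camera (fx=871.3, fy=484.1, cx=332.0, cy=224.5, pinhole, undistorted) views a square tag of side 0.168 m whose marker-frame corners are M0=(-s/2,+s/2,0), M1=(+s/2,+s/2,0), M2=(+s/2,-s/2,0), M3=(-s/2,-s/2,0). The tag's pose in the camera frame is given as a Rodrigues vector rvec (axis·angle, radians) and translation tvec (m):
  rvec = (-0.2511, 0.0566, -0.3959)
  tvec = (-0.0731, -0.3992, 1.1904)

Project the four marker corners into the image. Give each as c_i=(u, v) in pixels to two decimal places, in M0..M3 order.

c0=(243.31, 103.79) c1=(358.66, 76.67) c2=(312.47, 21.95) c3=(201.21, 48.16)

Intrinsics K: fx=871.3, fy=484.1, cx=332.0, cy=224.5
Marker side s = 0.168 m; corners in marker frame (Z=0):
  M0 = (-0.0840, +0.0840, 0)
  M1 = (+0.0840, +0.0840, 0)
  M2 = (+0.0840, -0.0840, 0)
  M3 = (-0.0840, -0.0840, 0)
rvec = (-0.2511, 0.0566, -0.3959), |rvec| = θ = 0.47222 rad = 27.056°
Rodrigues: sinθ=0.45486, 1−cosθ=0.10944; R = I + sinθ·[k]× + (1−cosθ)·[k]×²:
    [+0.92150 +0.37437 +0.10331]
    [-0.38832 +0.89213 +0.23087]
    [-0.00573 -0.25287 +0.96748]
t = (-0.0731, -0.3992, 1.1904) m
M0: Pc = R·M0+t = (-0.11906, -0.29164, +1.16964); u = 871.3·(-0.11906)/1.16964 + 332.0 = 243.3094, v = 484.1·(-0.29164)/1.16964 + 224.5 = 103.7931
M1: Pc = R·M1+t = (+0.03575, -0.35688, +1.16868); u = 871.3·(+0.03575)/1.16868 + 332.0 = 358.6561, v = 484.1·(-0.35688)/1.16868 + 224.5 = 76.6700
M2: Pc = R·M2+t = (-0.02714, -0.50676, +1.21116); u = 871.3·(-0.02714)/1.21116 + 332.0 = 312.4749, v = 484.1·(-0.50676)/1.21116 + 224.5 = 21.9488
M3: Pc = R·M3+t = (-0.18195, -0.44152, +1.21212); u = 871.3·(-0.18195)/1.21212 + 332.0 = 201.2076, v = 484.1·(-0.44152)/1.21212 + 224.5 = 48.1648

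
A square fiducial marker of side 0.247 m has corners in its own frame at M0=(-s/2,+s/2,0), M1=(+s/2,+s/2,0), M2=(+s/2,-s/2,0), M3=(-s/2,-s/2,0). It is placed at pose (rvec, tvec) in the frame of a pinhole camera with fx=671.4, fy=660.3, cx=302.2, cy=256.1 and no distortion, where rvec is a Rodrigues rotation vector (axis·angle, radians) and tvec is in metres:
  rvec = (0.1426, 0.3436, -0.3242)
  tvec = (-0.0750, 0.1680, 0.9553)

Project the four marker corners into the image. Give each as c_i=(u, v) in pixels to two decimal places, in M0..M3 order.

Intrinsics K: fx=671.4, fy=660.3, cx=302.2, cy=256.1
Marker side s = 0.247 m; corners in marker frame (Z=0):
  M0 = (-0.1235, +0.1235, 0)
  M1 = (+0.1235, +0.1235, 0)
  M2 = (+0.1235, -0.1235, 0)
  M3 = (-0.1235, -0.1235, 0)
rvec = (0.1426, 0.3436, -0.3242), |rvec| = θ = 0.49346 rad = 28.273°
Rodrigues: sinθ=0.47367, 1−cosθ=0.11930; R = I + sinθ·[k]× + (1−cosθ)·[k]×²:
    [+0.89066 +0.33521 +0.30717]
    [-0.28720 +0.93854 -0.19146]
    [-0.35247 +0.08231 +0.93219]
t = (-0.0750, 0.1680, 0.9553) m
M0: Pc = R·M0+t = (-0.14360, +0.31938, +1.00900); u = 671.4·(-0.14360)/1.00900 + 302.2 = 206.6474, v = 660.3·(+0.31938)/1.00900 + 256.1 = 465.1057
M1: Pc = R·M1+t = (+0.07639, +0.24844, +0.92193); u = 671.4·(+0.07639)/0.92193 + 302.2 = 357.8348, v = 660.3·(+0.24844)/0.92193 + 256.1 = 434.0365
M2: Pc = R·M2+t = (-0.00640, +0.01662, +0.90160); u = 671.4·(-0.00640)/0.90160 + 302.2 = 297.4331, v = 660.3·(+0.01662)/0.90160 + 256.1 = 268.2728
M3: Pc = R·M3+t = (-0.22639, +0.08756, +0.98867); u = 671.4·(-0.22639)/0.98867 + 302.2 = 148.4558, v = 660.3·(+0.08756)/0.98867 + 256.1 = 314.5779

c0=(206.65, 465.11) c1=(357.83, 434.04) c2=(297.43, 268.27) c3=(148.46, 314.58)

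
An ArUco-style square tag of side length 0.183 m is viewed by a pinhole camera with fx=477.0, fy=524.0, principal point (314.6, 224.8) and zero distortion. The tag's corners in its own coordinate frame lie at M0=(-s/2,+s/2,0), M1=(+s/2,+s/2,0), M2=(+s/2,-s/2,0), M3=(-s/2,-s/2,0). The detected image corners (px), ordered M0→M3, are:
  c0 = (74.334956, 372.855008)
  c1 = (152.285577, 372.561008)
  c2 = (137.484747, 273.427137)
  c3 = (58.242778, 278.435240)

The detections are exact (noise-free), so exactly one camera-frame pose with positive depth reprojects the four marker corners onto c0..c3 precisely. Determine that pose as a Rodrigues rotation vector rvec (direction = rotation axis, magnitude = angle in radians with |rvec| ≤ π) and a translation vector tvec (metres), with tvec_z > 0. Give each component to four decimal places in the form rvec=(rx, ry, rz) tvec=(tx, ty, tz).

rvec=(0.1480, 0.2464, -0.0929) tvec=(-0.4184, 0.1818, 0.9511)

Intrinsics K: fx=477.0, fy=524.0, cx=314.6, cy=224.8
Marker side s = 0.183 m; corners in marker frame (Z=0):
  M0 = (-0.0915, +0.0915, 0)
  M1 = (+0.0915, +0.0915, 0)
  M2 = (+0.0915, -0.0915, 0)
  M3 = (-0.0915, -0.0915, 0)
Detected image corners:
  c0 = (74.334956, 372.855008) px
  c1 = (152.285577, 372.561008) px
  c2 = (137.484747, 273.427137) px
  c3 = (58.242778, 278.435240) px
Planar DLT: solve 8×8 A·h = b for H (H[2,2]=1):
  H  [+401.74589 +99.41481 +104.74369]
  H  [-99.39204 +574.36323 +324.97717]
  H  [-0.26231 +0.14133 +1.00000]
B = K⁻¹H; ‖b₁‖=1.051411, ‖b₂‖=1.051411; λ = 2/(‖b₁‖+‖b₂‖) = 0.951103, sign → tz>0 ⇒ λ=+0.951103
r₁ = λ·B[:,0] = (+0.96560,-0.07337,-0.24948); r₂ = λ·B[:,1] = (+0.10957,+0.98485,+0.13442)
r₃ = r₁×r₂ = (+0.23584,-0.15713,+0.95900); SVD([r₁ r₂ r₃]) → R = UVᵀ:
  R  [+0.96560 +0.10957 +0.23584]
  R  [-0.07337 +0.98485 -0.15713]
  R  [-0.24948 +0.13442 +0.95900]
t = (-0.41844, +0.18183, +0.95110) m
tr R = 2.909447; θ = arccos((tr R − 1)/2) = 0.302067 rad = 17.307°
axis k = ((R−Rᵀ)₃₂, (R−Rᵀ)₁₃, (R−Rᵀ)₂₁) / (2 sinθ) = (+0.490020, +0.815684, -0.307474)
rvec = θ·k = (+0.148019, +0.246391, -0.092878)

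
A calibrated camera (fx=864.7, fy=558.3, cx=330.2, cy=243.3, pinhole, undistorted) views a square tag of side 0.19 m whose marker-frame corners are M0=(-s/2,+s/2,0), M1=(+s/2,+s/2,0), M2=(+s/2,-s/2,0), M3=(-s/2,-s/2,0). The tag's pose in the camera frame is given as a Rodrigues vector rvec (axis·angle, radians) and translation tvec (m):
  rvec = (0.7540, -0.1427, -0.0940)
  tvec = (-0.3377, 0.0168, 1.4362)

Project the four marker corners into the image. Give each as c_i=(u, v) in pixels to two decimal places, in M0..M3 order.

c0=(82.13, 280.20) c1=(192.35, 270.20) c2=(175.28, 216.98) c3=(54.26, 227.23)

Intrinsics K: fx=864.7, fy=558.3, cx=330.2, cy=243.3
Marker side s = 0.19 m; corners in marker frame (Z=0):
  M0 = (-0.0950, +0.0950, 0)
  M1 = (+0.0950, +0.0950, 0)
  M2 = (+0.0950, -0.0950, 0)
  M3 = (-0.0950, -0.0950, 0)
rvec = (0.7540, -0.1427, -0.0940), |rvec| = θ = 0.77312 rad = 44.297°
Rodrigues: sinθ=0.69837, 1−cosθ=0.28427; R = I + sinθ·[k]× + (1−cosθ)·[k]×²:
    [+0.98611 +0.03374 -0.16261]
    [-0.13608 +0.72542 -0.67472]
    [+0.09520 +0.68748 +0.71994]
t = (-0.3377, 0.0168, 1.4362) m
M0: Pc = R·M0+t = (-0.42818, +0.09864, +1.49247); u = 864.7·(-0.42818)/1.49247 + 330.2 = 82.1253, v = 558.3·(+0.09864)/1.49247 + 243.3 = 280.2001
M1: Pc = R·M1+t = (-0.24081, +0.07279, +1.51055); u = 864.7·(-0.24081)/1.51055 + 330.2 = 192.3488, v = 558.3·(+0.07279)/1.51055 + 243.3 = 270.2020
M2: Pc = R·M2+t = (-0.24722, -0.06504, +1.37993); u = 864.7·(-0.24722)/1.37993 + 330.2 = 175.2830, v = 558.3·(-0.06504)/1.37993 + 243.3 = 216.9847
M3: Pc = R·M3+t = (-0.43459, -0.03919, +1.36185); u = 864.7·(-0.43459)/1.36185 + 330.2 = 54.2608, v = 558.3·(-0.03919)/1.36185 + 243.3 = 227.2350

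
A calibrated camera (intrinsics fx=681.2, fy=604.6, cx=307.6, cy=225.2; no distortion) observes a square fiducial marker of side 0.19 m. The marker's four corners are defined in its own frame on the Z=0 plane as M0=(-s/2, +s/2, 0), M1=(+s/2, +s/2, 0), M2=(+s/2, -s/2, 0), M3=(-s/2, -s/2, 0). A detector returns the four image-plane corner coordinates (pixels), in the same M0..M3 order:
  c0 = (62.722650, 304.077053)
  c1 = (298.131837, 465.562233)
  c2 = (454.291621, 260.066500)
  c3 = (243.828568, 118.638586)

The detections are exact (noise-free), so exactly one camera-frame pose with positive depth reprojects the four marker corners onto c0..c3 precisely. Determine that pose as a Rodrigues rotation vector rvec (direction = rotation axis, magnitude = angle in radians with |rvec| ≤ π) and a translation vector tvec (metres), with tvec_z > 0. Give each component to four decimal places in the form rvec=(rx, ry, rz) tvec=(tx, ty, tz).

rvec=(-0.2927, -0.0726, 0.6489) tvec=(-0.0261, 0.0426, 0.4627)

Intrinsics K: fx=681.2, fy=604.6, cx=307.6, cy=225.2
Marker side s = 0.19 m; corners in marker frame (Z=0):
  M0 = (-0.0950, +0.0950, 0)
  M1 = (+0.0950, +0.0950, 0)
  M2 = (+0.0950, -0.0950, 0)
  M3 = (-0.0950, -0.0950, 0)
Detected image corners:
  c0 = (62.722650, 304.077053) px
  c1 = (298.131837, 465.562233) px
  c2 = (454.291621, 260.066500) px
  c3 = (243.828568, 118.638586) px
Planar DLT: solve 8×8 A·h = b for H (H[2,2]=1):
  H  [+1155.45061 -1054.35928 +269.22193]
  H  [+778.83152 +847.97034 +280.86748]
  H  [-0.05279 -0.62887 +1.00000]
B = K⁻¹H; ‖b₁‖=2.161424, ‖b₂‖=2.161424; λ = 2/(‖b₁‖+‖b₂‖) = 0.462658, sign → tz>0 ⇒ λ=+0.462658
r₁ = λ·B[:,0] = (+0.79579,+0.60508,-0.02442); r₂ = λ·B[:,1] = (-0.58472,+0.75726,-0.29095)
r₃ = r₁×r₂ = (-0.15755,+0.24582,+0.95643); SVD([r₁ r₂ r₃]) → R = UVᵀ:
  R  [+0.79579 -0.58472 -0.15755]
  R  [+0.60508 +0.75726 +0.24582]
  R  [-0.02442 -0.29095 +0.95643]
t = (-0.02607, +0.04260, +0.46266) m
tr R = 2.509479; θ = arccos((tr R − 1)/2) = 0.715539 rad = 40.997°
axis k = ((R−Rᵀ)₃₂, (R−Rᵀ)₁₃, (R−Rᵀ)₂₁) / (2 sinθ) = (-0.409106, -0.101468, +0.906828)
rvec = θ·k = (-0.292731, -0.072605, +0.648871)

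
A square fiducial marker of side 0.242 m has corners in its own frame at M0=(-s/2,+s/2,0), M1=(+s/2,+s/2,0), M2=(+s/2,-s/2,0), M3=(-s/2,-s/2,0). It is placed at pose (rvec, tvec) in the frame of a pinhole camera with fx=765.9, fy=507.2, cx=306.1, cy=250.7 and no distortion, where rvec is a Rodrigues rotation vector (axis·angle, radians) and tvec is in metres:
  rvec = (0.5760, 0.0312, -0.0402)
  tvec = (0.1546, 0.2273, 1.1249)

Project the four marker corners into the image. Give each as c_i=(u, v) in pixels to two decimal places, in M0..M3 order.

Intrinsics K: fx=765.9, fy=507.2, cx=306.1, cy=250.7
Marker side s = 0.242 m; corners in marker frame (Z=0):
  M0 = (-0.1210, +0.1210, 0)
  M1 = (+0.1210, +0.1210, 0)
  M2 = (+0.1210, -0.1210, 0)
  M3 = (-0.1210, -0.1210, 0)
rvec = (0.5760, 0.0312, -0.0402), |rvec| = θ = 0.57824 rad = 33.131°
Rodrigues: sinθ=0.54655, 1−cosθ=0.16258; R = I + sinθ·[k]× + (1−cosθ)·[k]×²:
    [+0.99874 +0.04673 +0.01823]
    [-0.02926 +0.83790 -0.54504]
    [-0.04075 +0.54382 +0.83821]
t = (0.1546, 0.2273, 1.1249) m
M0: Pc = R·M0+t = (+0.03941, +0.33223, +1.19563); u = 765.9·(+0.03941)/1.19563 + 306.1 = 331.3436, v = 507.2·(+0.33223)/1.19563 + 250.7 = 391.6337
M1: Pc = R·M1+t = (+0.28110, +0.32515, +1.18577); u = 765.9·(+0.28110)/1.18577 + 306.1 = 487.6665, v = 507.2·(+0.32515)/1.18577 + 250.7 = 389.7770
M2: Pc = R·M2+t = (+0.26979, +0.12237, +1.05417); u = 765.9·(+0.26979)/1.05417 + 306.1 = 502.1167, v = 507.2·(+0.12237)/1.05417 + 250.7 = 309.5789
M3: Pc = R·M3+t = (+0.02810, +0.12945, +1.06403); u = 765.9·(+0.02810)/1.06403 + 306.1 = 326.3249, v = 507.2·(+0.12945)/1.06403 + 250.7 = 312.4084

c0=(331.34, 391.63) c1=(487.67, 389.78) c2=(502.12, 309.58) c3=(326.32, 312.41)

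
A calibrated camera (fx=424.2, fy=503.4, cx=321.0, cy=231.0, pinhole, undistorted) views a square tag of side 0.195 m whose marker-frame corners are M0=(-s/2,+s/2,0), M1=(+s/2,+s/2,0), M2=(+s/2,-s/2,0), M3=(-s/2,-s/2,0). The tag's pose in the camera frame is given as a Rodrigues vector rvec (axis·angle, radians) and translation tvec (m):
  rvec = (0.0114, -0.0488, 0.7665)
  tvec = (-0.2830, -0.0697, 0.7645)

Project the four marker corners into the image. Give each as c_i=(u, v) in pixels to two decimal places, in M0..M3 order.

c0=(85.86, 186.54) c1=(166.17, 275.61) c2=(240.98, 183.69) c3=(161.75, 93.65)

Intrinsics K: fx=424.2, fy=503.4, cx=321.0, cy=231.0
Marker side s = 0.195 m; corners in marker frame (Z=0):
  M0 = (-0.0975, +0.0975, 0)
  M1 = (+0.0975, +0.0975, 0)
  M2 = (+0.0975, -0.0975, 0)
  M3 = (-0.0975, -0.0975, 0)
rvec = (0.0114, -0.0488, 0.7665), |rvec| = θ = 0.76814 rad = 44.011°
Rodrigues: sinθ=0.69480, 1−cosθ=0.28079; R = I + sinθ·[k]× + (1−cosθ)·[k]×²:
    [+0.71927 -0.69358 -0.03998]
    [+0.69305 +0.72034 -0.02811]
    [+0.04830 -0.00749 +0.99880]
t = (-0.2830, -0.0697, 0.7645) m
M0: Pc = R·M0+t = (-0.42075, -0.06704, +0.75906); u = 424.2·(-0.42075)/0.75906 + 321.0 = 85.8629, v = 503.4·(-0.06704)/0.75906 + 231.0 = 186.5403
M1: Pc = R·M1+t = (-0.28050, +0.06811, +0.76848); u = 424.2·(-0.28050)/0.76848 + 321.0 = 166.1667, v = 503.4·(+0.06811)/0.76848 + 231.0 = 275.6133
M2: Pc = R·M2+t = (-0.14525, -0.07236, +0.76994); u = 424.2·(-0.14525)/0.76994 + 321.0 = 240.9757, v = 503.4·(-0.07236)/0.76994 + 231.0 = 183.6893
M3: Pc = R·M3+t = (-0.28550, -0.20751, +0.76052); u = 424.2·(-0.28550)/0.76052 + 321.0 = 161.7526, v = 503.4·(-0.20751)/0.76052 + 231.0 = 93.6490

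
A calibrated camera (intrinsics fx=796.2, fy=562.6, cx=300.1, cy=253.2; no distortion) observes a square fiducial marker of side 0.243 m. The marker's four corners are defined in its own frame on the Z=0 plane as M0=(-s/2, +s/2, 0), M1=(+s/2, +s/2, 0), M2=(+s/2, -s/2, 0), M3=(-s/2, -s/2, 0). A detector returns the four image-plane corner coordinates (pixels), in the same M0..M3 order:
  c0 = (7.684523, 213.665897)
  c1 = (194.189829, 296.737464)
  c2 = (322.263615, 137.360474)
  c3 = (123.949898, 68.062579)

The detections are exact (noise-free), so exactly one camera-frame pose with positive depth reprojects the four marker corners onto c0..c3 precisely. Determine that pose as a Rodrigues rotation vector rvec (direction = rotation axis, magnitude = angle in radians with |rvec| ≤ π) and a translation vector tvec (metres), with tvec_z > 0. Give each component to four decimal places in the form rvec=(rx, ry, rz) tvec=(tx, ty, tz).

Intrinsics K: fx=796.2, fy=562.6, cx=300.1, cy=253.2
Marker side s = 0.243 m; corners in marker frame (Z=0):
  M0 = (-0.1215, +0.1215, 0)
  M1 = (+0.1215, +0.1215, 0)
  M2 = (+0.1215, -0.1215, 0)
  M3 = (-0.1215, -0.1215, 0)
Detected image corners:
  c0 = (7.684523, 213.665897) px
  c1 = (194.189829, 296.737464) px
  c2 = (322.263615, 137.360474) px
  c3 = (123.949898, 68.062579) px
Planar DLT: solve 8×8 A·h = b for H (H[2,2]=1):
  H  [+730.53022 -499.60488 +157.51057]
  H  [+245.91827 +628.47737 +177.32356]
  H  [-0.37798 +0.01256 +1.00000]
B = K⁻¹H; ‖b₁‖=1.278736, ‖b₂‖=1.278736; λ = 2/(‖b₁‖+‖b₂‖) = 0.782023, sign → tz>0 ⇒ λ=+0.782023
r₁ = λ·B[:,0] = (+0.82893,+0.47486,-0.29559); r₂ = λ·B[:,1] = (-0.49441,+0.86917,+0.00982)
r₃ = r₁×r₂ = (+0.26158,+0.13800,+0.95526); SVD([r₁ r₂ r₃]) → R = UVᵀ:
  R  [+0.82893 -0.49441 +0.26158]
  R  [+0.47486 +0.86917 +0.13800]
  R  [-0.29559 +0.00982 +0.95526]
t = (-0.14005, -0.10547, +0.78202) m
tr R = 2.653372; θ = arccos((tr R − 1)/2) = 0.597604 rad = 34.240°
axis k = ((R−Rᵀ)₃₂, (R−Rᵀ)₁₃, (R−Rᵀ)₂₁) / (2 sinθ) = (-0.113906, +0.495121, +0.861325)
rvec = θ·k = (-0.068070, +0.295887, +0.514731)

rvec=(-0.0681, 0.2959, 0.5147) tvec=(-0.1401, -0.1055, 0.7820)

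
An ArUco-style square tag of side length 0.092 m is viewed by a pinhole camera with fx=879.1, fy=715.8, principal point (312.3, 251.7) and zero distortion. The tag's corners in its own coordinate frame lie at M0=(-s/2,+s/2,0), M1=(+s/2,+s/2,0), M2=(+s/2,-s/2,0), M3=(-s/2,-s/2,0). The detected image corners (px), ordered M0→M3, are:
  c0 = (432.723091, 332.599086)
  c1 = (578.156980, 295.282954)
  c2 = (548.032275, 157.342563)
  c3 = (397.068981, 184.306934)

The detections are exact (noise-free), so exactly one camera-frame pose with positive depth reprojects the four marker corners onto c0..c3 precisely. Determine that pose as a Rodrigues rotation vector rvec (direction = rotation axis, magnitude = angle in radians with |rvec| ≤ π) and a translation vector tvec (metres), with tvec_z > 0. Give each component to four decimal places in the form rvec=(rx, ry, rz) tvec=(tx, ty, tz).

Intrinsics K: fx=879.1, fy=715.8, cx=312.3, cy=251.7
Marker side s = 0.092 m; corners in marker frame (Z=0):
  M0 = (-0.0460, +0.0460, 0)
  M1 = (+0.0460, +0.0460, 0)
  M2 = (+0.0460, -0.0460, 0)
  M3 = (-0.0460, -0.0460, 0)
Detected image corners:
  c0 = (432.723091, 332.599086) px
  c1 = (578.156980, 295.282954) px
  c2 = (548.032275, 157.342563) px
  c3 = (397.068981, 184.306934) px
Planar DLT: solve 8×8 A·h = b for H (H[2,2]=1):
  H  [+2019.17254 +463.96667 +492.01015]
  H  [-147.37609 +1606.79773 +242.48966]
  H  [+0.83564 +0.22010 +1.00000]
B = K⁻¹H; ‖b₁‖=2.224417, ‖b₂‖=2.224417; λ = 2/(‖b₁‖+‖b₂‖) = 0.449556, sign → tz>0 ⇒ λ=+0.449556
r₁ = λ·B[:,0] = (+0.89911,-0.22466,+0.37567); r₂ = λ·B[:,1] = (+0.20211,+0.97435,+0.09895)
r₃ = r₁×r₂ = (-0.38826,-0.01304,+0.92146); SVD([r₁ r₂ r₃]) → R = UVᵀ:
  R  [+0.89911 +0.20211 -0.38826]
  R  [-0.22466 +0.97435 -0.01304]
  R  [+0.37567 +0.09895 +0.92146]
t = (+0.09190, -0.00578, +0.44956) m
tr R = 2.794922; θ = arccos((tr R − 1)/2) = 0.456817 rad = 26.174°
axis k = ((R−Rᵀ)₃₂, (R−Rᵀ)₁₃, (R−Rᵀ)₂₁) / (2 sinθ) = (+0.126941, -0.865944, -0.483763)
rvec = θ·k = (+0.057989, -0.395578, -0.220991)

rvec=(0.0580, -0.3956, -0.2210) tvec=(0.0919, -0.0058, 0.4496)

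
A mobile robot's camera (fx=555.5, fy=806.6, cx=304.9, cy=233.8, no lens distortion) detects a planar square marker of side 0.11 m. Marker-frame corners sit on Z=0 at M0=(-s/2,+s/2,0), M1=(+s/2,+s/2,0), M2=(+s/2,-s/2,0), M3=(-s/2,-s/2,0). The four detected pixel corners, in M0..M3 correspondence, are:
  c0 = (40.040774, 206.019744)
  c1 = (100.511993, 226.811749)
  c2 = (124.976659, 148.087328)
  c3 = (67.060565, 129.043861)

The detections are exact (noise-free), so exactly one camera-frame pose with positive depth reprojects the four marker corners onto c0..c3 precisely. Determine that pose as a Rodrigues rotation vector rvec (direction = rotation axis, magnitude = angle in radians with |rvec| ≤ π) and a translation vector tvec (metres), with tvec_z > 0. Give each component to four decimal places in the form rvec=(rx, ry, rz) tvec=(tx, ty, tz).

rvec=(-0.4412, 0.0397, 0.2415) tvec=(-0.3851, -0.0686, 0.9654)

Intrinsics K: fx=555.5, fy=806.6, cx=304.9, cy=233.8
Marker side s = 0.11 m; corners in marker frame (Z=0):
  M0 = (-0.0550, +0.0550, 0)
  M1 = (+0.0550, +0.0550, 0)
  M2 = (+0.0550, -0.0550, 0)
  M3 = (-0.0550, -0.0550, 0)
Detected image corners:
  c0 = (40.040774, 206.019744) px
  c1 = (100.511993, 226.811749) px
  c2 = (124.976659, 148.087328) px
  c3 = (67.060565, 129.043861) px
Planar DLT: solve 8×8 A·h = b for H (H[2,2]=1):
  H  [+530.08196 -270.08525 +83.30201]
  H  [+164.30426 +630.82910 +176.51245]
  H  [-0.09340 -0.43303 +1.00000]
B = K⁻¹H; ‖b₁‖=1.035866, ‖b₂‖=1.035866; λ = 2/(‖b₁‖+‖b₂‖) = 0.965376, sign → tz>0 ⇒ λ=+0.965376
r₁ = λ·B[:,0] = (+0.97069,+0.22278,-0.09016); r₂ = λ·B[:,1] = (-0.23992,+0.87618,-0.41804)
r₃ = r₁×r₂ = (-0.01413,+0.42742,+0.90395); SVD([r₁ r₂ r₃]) → R = UVᵀ:
  R  [+0.97069 -0.23992 -0.01413]
  R  [+0.22278 +0.87618 +0.42742]
  R  [-0.09016 -0.41804 +0.90395]
t = (-0.38510, -0.06856, +0.96538) m
tr R = 2.750812; θ = arccos((tr R − 1)/2) = 0.504522 rad = 28.907°
axis k = ((R−Rᵀ)₃₂, (R−Rᵀ)₁₃, (R−Rᵀ)₂₁) / (2 sinθ) = (-0.874505, +0.078641, +0.478599)
rvec = θ·k = (-0.441206, +0.039676, +0.241464)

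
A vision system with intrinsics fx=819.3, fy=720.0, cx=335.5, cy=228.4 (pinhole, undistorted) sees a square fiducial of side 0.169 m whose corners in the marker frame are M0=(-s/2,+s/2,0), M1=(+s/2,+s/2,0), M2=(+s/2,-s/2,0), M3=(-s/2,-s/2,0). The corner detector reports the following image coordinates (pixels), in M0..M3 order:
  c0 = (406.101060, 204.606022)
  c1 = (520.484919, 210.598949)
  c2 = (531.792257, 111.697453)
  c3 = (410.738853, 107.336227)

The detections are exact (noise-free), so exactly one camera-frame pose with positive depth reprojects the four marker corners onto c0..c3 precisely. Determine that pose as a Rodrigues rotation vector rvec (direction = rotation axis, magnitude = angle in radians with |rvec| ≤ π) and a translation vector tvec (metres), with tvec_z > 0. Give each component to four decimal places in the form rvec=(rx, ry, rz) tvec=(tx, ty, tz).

Intrinsics K: fx=819.3, fy=720.0, cx=335.5, cy=228.4
Marker side s = 0.169 m; corners in marker frame (Z=0):
  M0 = (-0.0845, +0.0845, 0)
  M1 = (+0.0845, +0.0845, 0)
  M2 = (+0.0845, -0.0845, 0)
  M3 = (-0.0845, -0.0845, 0)
Detected image corners:
  c0 = (406.101060, 204.606022) px
  c1 = (520.484919, 210.598949) px
  c2 = (531.792257, 111.697453) px
  c3 = (410.738853, 107.336227) px
Planar DLT: solve 8×8 A·h = b for H (H[2,2]=1):
  H  [+641.94243 +106.00972 +466.59346]
  H  [+12.41929 +632.25519 +159.89118]
  H  [-0.11572 +0.32741 +1.00000]
B = K⁻¹H; ‖b₁‖=0.840663, ‖b₂‖=0.840663; λ = 2/(‖b₁‖+‖b₂‖) = 1.189538, sign → tz>0 ⇒ λ=+1.189538
r₁ = λ·B[:,0] = (+0.98840,+0.06418,-0.13765); r₂ = λ·B[:,1] = (-0.00557,+0.92102,+0.38947)
r₃ = r₁×r₂ = (+0.15177,-0.38418,+0.91070); SVD([r₁ r₂ r₃]) → R = UVᵀ:
  R  [+0.98840 -0.00557 +0.15177]
  R  [+0.06418 +0.92102 -0.38418]
  R  [-0.13765 +0.38947 +0.91070]
t = (+0.19033, -0.11319, +1.18954) m
tr R = 2.820120; θ = arccos((tr R − 1)/2) = 0.427367 rad = 24.486°
axis k = ((R−Rᵀ)₃₂, (R−Rᵀ)₁₃, (R−Rᵀ)₂₁) / (2 sinθ) = (+0.933284, +0.349143, +0.084146)
rvec = θ·k = (+0.398855, +0.149212, +0.035961)

rvec=(0.3989, 0.1492, 0.0360) tvec=(0.1903, -0.1132, 1.1895)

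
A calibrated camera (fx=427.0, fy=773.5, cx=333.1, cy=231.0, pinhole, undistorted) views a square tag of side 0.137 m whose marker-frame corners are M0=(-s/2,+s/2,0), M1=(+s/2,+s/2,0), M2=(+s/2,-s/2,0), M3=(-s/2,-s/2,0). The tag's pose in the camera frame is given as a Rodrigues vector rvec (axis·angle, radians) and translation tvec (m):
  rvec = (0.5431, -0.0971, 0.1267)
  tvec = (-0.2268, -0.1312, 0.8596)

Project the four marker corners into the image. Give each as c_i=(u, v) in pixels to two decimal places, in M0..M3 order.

c0=(186.36, 161.55) c1=(253.13, 173.95) c2=(256.67, 61.27) c3=(184.27, 45.44)

Intrinsics K: fx=427.0, fy=773.5, cx=333.1, cy=231.0
Marker side s = 0.137 m; corners in marker frame (Z=0):
  M0 = (-0.0685, +0.0685, 0)
  M1 = (+0.0685, +0.0685, 0)
  M2 = (+0.0685, -0.0685, 0)
  M3 = (-0.0685, -0.0685, 0)
rvec = (0.5431, -0.0971, 0.1267), |rvec| = θ = 0.56607 rad = 32.434°
Rodrigues: sinθ=0.53632, 1−cosθ=0.15599; R = I + sinθ·[k]× + (1−cosθ)·[k]×²:
    [+0.98760 -0.14571 -0.05850]
    [+0.09437 +0.84860 -0.52054]
    [+0.12549 +0.50857 +0.85183]
t = (-0.2268, -0.1312, 0.8596) m
M0: Pc = R·M0+t = (-0.30443, -0.07954, +0.88584); u = 427.0·(-0.30443)/0.88584 + 333.1 = 186.3554, v = 773.5·(-0.07954)/0.88584 + 231.0 = 161.5514
M1: Pc = R·M1+t = (-0.16913, -0.06661, +0.90303); u = 427.0·(-0.16913)/0.90303 + 333.1 = 253.1263, v = 773.5·(-0.06661)/0.90303 + 231.0 = 173.9478
M2: Pc = R·M2+t = (-0.14917, -0.18286, +0.83336); u = 427.0·(-0.14917)/0.83336 + 333.1 = 256.6685, v = 773.5·(-0.18286)/0.83336 + 231.0 = 61.2701
M3: Pc = R·M3+t = (-0.28447, -0.19579, +0.81617); u = 427.0·(-0.28447)/0.81617 + 333.1 = 184.2722, v = 773.5·(-0.19579)/0.81617 + 231.0 = 45.4419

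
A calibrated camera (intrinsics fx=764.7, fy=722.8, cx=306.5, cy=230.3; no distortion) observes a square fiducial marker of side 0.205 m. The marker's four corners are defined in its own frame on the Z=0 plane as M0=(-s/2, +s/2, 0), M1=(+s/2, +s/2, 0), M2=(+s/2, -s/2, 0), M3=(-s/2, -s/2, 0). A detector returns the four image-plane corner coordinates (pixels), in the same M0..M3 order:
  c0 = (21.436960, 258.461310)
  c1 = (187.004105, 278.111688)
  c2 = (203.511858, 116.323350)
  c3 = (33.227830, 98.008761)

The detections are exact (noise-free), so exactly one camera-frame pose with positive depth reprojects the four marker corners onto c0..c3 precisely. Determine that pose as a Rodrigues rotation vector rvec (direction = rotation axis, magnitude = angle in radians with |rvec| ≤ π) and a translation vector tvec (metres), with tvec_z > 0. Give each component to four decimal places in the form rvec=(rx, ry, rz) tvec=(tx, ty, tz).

Intrinsics K: fx=764.7, fy=722.8, cx=306.5, cy=230.3
Marker side s = 0.205 m; corners in marker frame (Z=0):
  M0 = (-0.1025, +0.1025, 0)
  M1 = (+0.1025, +0.1025, 0)
  M2 = (+0.1025, -0.1025, 0)
  M3 = (-0.1025, -0.1025, 0)
Detected image corners:
  c0 = (21.436960, 258.461310) px
  c1 = (187.004105, 278.111688) px
  c2 = (203.511858, 116.323350) px
  c3 = (33.227830, 98.008761) px
Planar DLT: solve 8×8 A·h = b for H (H[2,2]=1):
  H  [+812.75744 -54.23070 +110.71706]
  H  [+82.12355 +810.77070 +188.76422]
  H  [-0.05603 +0.13230 +1.00000]
B = K⁻¹H; ‖b₁‖=1.094671, ‖b₂‖=1.094671; λ = 2/(‖b₁‖+‖b₂‖) = 0.913517, sign → tz>0 ⇒ λ=+0.913517
r₁ = λ·B[:,0] = (+0.99144,+0.12010,-0.05118); r₂ = λ·B[:,1] = (-0.11323,+0.98619,+0.12086)
r₃ = r₁×r₂ = (+0.06499,-0.11403,+0.99135); SVD([r₁ r₂ r₃]) → R = UVᵀ:
  R  [+0.99144 -0.11323 +0.06499]
  R  [+0.12010 +0.98619 -0.11403]
  R  [-0.05118 +0.12086 +0.99135]
t = (-0.23388, -0.05250, +0.91352) m
tr R = 2.968982; θ = arccos((tr R − 1)/2) = 0.176347 rad = 10.104°
axis k = ((R−Rᵀ)₃₂, (R−Rᵀ)₁₃, (R−Rᵀ)₂₁) / (2 sinθ) = (+0.669439, +0.331107, +0.664995)
rvec = θ·k = (+0.118054, +0.058390, +0.117270)

rvec=(0.1181, 0.0584, 0.1173) tvec=(-0.2339, -0.0525, 0.9135)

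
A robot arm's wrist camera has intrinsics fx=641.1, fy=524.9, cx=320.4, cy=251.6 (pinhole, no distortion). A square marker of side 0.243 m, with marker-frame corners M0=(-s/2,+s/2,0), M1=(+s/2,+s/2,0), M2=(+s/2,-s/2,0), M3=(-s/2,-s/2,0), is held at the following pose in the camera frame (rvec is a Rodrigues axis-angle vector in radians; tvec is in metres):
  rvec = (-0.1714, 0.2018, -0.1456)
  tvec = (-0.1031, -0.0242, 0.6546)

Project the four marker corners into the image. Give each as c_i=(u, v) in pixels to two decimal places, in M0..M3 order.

c0=(119.22, 342.77) c1=(351.95, 315.95) c2=(319.74, 121.50) c3=(103.92, 159.20)

Intrinsics K: fx=641.1, fy=524.9, cx=320.4, cy=251.6
Marker side s = 0.243 m; corners in marker frame (Z=0):
  M0 = (-0.1215, +0.1215, 0)
  M1 = (+0.1215, +0.1215, 0)
  M2 = (+0.1215, -0.1215, 0)
  M3 = (-0.1215, -0.1215, 0)
rvec = (-0.1714, 0.2018, -0.1456), |rvec| = θ = 0.30216 rad = 17.312°
Rodrigues: sinθ=0.29758, 1−cosθ=0.04530; R = I + sinθ·[k]× + (1−cosθ)·[k]×²:
    [+0.96927 +0.12623 +0.21113]
    [-0.16056 +0.97490 +0.15422]
    [-0.18636 -0.18338 +0.96522]
t = (-0.1031, -0.0242, 0.6546) m
M0: Pc = R·M0+t = (-0.20553, +0.11376, +0.65496); u = 641.1·(-0.20553)/0.65496 + 320.4 = 119.2202, v = 524.9·(+0.11376)/0.65496 + 251.6 = 342.7684
M1: Pc = R·M1+t = (+0.03000, +0.07474, +0.60968); u = 641.1·(+0.03000)/0.60968 + 320.4 = 351.9503, v = 524.9·(+0.07474)/0.60968 + 251.6 = 315.9499
M2: Pc = R·M2+t = (-0.00067, -0.16216, +0.65424); u = 641.1·(-0.00067)/0.65424 + 320.4 = 319.7431, v = 524.9·(-0.16216)/0.65424 + 251.6 = 121.4991
M3: Pc = R·M3+t = (-0.23620, -0.12314, +0.69952); u = 641.1·(-0.23620)/0.69952 + 320.4 = 103.9237, v = 524.9·(-0.12314)/0.69952 + 251.6 = 159.1975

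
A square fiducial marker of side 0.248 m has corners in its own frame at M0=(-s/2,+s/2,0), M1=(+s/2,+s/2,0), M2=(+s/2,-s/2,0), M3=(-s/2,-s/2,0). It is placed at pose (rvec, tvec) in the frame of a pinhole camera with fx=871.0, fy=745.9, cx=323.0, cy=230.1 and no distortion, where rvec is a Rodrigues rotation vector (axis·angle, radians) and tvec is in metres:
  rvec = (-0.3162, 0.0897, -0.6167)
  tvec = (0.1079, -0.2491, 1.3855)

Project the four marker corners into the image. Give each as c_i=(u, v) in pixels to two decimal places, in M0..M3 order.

c0=(372.05, 184.84) c1=(502.37, 105.12) c2=(408.54, 12.23) c3=(285.25, 87.35)

Intrinsics K: fx=871.0, fy=745.9, cx=323.0, cy=230.1
Marker side s = 0.248 m; corners in marker frame (Z=0):
  M0 = (-0.1240, +0.1240, 0)
  M1 = (+0.1240, +0.1240, 0)
  M2 = (+0.1240, -0.1240, 0)
  M3 = (-0.1240, -0.1240, 0)
rvec = (-0.3162, 0.0897, -0.6167), |rvec| = θ = 0.69882 rad = 40.039°
Rodrigues: sinθ=0.64331, 1−cosθ=0.23440; R = I + sinθ·[k]× + (1−cosθ)·[k]×²:
    [+0.81359 +0.55410 +0.17617]
    [-0.58133 +0.76946 +0.26453]
    [+0.01102 -0.31764 +0.94815]
t = (0.1079, -0.2491, 1.3855) m
M0: Pc = R·M0+t = (+0.07572, -0.08160, +1.34475); u = 871.0·(+0.07572)/1.34475 + 323.0 = 372.0465, v = 745.9·(-0.08160)/1.34475 + 230.1 = 184.8376
M1: Pc = R·M1+t = (+0.27749, -0.22577, +1.34748); u = 871.0·(+0.27749)/1.34748 + 323.0 = 502.3701, v = 745.9·(-0.22577)/1.34748 + 230.1 = 105.1238
M2: Pc = R·M2+t = (+0.14008, -0.41660, +1.42625); u = 871.0·(+0.14008)/1.42625 + 323.0 = 408.5435, v = 745.9·(-0.41660)/1.42625 + 230.1 = 12.2278
M3: Pc = R·M3+t = (-0.06169, -0.27243, +1.42352); u = 871.0·(-0.06169)/1.42352 + 323.0 = 285.2515, v = 745.9·(-0.27243)/1.42352 + 230.1 = 87.3522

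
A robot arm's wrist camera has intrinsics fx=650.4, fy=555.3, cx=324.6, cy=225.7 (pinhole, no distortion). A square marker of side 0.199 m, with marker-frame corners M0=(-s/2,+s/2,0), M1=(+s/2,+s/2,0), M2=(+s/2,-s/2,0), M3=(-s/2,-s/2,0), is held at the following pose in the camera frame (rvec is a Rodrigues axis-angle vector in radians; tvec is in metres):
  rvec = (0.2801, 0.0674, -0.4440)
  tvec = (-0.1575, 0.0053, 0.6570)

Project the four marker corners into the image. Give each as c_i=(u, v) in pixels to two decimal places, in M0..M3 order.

c0=(133.45, 331.74) c1=(300.57, 267.31) c2=(208.19, 116.30) c3=(31.60, 191.59)

Intrinsics K: fx=650.4, fy=555.3, cx=324.6, cy=225.7
Marker side s = 0.199 m; corners in marker frame (Z=0):
  M0 = (-0.0995, +0.0995, 0)
  M1 = (+0.0995, +0.0995, 0)
  M2 = (+0.0995, -0.0995, 0)
  M3 = (-0.0995, -0.0995, 0)
rvec = (0.2801, 0.0674, -0.4440), |rvec| = θ = 0.52928 rad = 30.325°
Rodrigues: sinθ=0.50491, 1−cosθ=0.13683; R = I + sinθ·[k]× + (1−cosθ)·[k]×²:
    [+0.90149 +0.43278 +0.00355]
    [-0.41434 +0.86539 -0.28182]
    [-0.12504 +0.25259 +0.95946]
t = (-0.1575, 0.0053, 0.6570) m
M0: Pc = R·M0+t = (-0.20414, +0.13263, +0.69457); u = 650.4·(-0.20414)/0.69457 + 324.6 = 133.4459, v = 555.3·(+0.13263)/0.69457 + 225.7 = 331.7378
M1: Pc = R·M1+t = (-0.02474, +0.05018, +0.66969); u = 650.4·(-0.02474)/0.66969 + 324.6 = 300.5727, v = 555.3·(+0.05018)/0.66969 + 225.7 = 267.3085
M2: Pc = R·M2+t = (-0.11086, -0.12203, +0.61943); u = 650.4·(-0.11086)/0.61943 + 324.6 = 208.1933, v = 555.3·(-0.12203)/0.61943 + 225.7 = 116.3005
M3: Pc = R·M3+t = (-0.29026, -0.03958, +0.64431); u = 650.4·(-0.29026)/0.64431 + 324.6 = 31.5960, v = 555.3·(-0.03958)/0.64431 + 225.7 = 191.5880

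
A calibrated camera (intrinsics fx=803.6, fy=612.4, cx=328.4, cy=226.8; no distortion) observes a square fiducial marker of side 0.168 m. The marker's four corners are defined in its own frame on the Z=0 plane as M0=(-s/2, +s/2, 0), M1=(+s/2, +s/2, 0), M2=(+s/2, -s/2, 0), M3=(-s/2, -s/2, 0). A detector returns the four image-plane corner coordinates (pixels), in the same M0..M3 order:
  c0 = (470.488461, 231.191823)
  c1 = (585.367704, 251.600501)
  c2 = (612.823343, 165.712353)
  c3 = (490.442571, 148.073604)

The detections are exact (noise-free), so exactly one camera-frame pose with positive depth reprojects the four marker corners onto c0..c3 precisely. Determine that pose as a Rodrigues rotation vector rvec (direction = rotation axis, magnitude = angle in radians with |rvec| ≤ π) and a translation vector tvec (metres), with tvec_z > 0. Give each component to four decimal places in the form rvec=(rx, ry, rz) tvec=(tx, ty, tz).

rvec=(0.3565, 0.3530, 0.1725) tvec=(0.2988, -0.0500, 1.1450)

Intrinsics K: fx=803.6, fy=612.4, cx=328.4, cy=226.8
Marker side s = 0.168 m; corners in marker frame (Z=0):
  M0 = (-0.0840, +0.0840, 0)
  M1 = (+0.0840, +0.0840, 0)
  M2 = (+0.0840, -0.0840, 0)
  M3 = (-0.0840, -0.0840, 0)
Detected image corners:
  c0 = (470.488461, 231.191823) px
  c1 = (585.367704, 251.600501) px
  c2 = (612.823343, 165.712353) px
  c3 = (490.442571, 148.073604) px
Planar DLT: solve 8×8 A·h = b for H (H[2,2]=1):
  H  [+560.97113 +33.68834 +538.12474]
  H  [+60.12865 +567.11031 +200.07656]
  H  [-0.26780 +0.32288 +1.00000]
B = K⁻¹H; ‖b₁‖=0.873354, ‖b₂‖=0.873354; λ = 2/(‖b₁‖+‖b₂‖) = 1.145011, sign → tz>0 ⇒ λ=+1.145011
r₁ = λ·B[:,0] = (+0.92461,+0.22598,-0.30664); r₂ = λ·B[:,1] = (-0.10308,+0.92341,+0.36971)
r₃ = r₁×r₂ = (+0.36670,-0.31022,+0.87709); SVD([r₁ r₂ r₃]) → R = UVᵀ:
  R  [+0.92461 -0.10308 +0.36670]
  R  [+0.22598 +0.92341 -0.31022]
  R  [-0.30664 +0.36971 +0.87709]
t = (+0.29883, -0.04997, +1.14501) m
tr R = 2.725117; θ = arccos((tr R − 1)/2) = 0.530492 rad = 30.395°
axis k = ((R−Rᵀ)₃₂, (R−Rᵀ)₁₃, (R−Rᵀ)₂₁) / (2 sinθ) = (+0.671924, +0.665407, +0.325193)
rvec = θ·k = (+0.356450, +0.352993, +0.172512)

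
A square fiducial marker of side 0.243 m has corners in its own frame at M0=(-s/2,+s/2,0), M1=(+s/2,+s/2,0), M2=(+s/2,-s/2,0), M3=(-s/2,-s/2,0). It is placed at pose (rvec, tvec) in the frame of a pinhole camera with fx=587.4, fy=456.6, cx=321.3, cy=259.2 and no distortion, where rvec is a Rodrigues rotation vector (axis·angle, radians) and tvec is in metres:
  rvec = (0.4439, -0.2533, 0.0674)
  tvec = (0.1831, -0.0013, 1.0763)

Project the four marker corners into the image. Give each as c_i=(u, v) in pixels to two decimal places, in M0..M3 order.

c0=(348.73, 303.82) c1=(466.37, 302.32) c2=(496.38, 211.82) c3=(368.67, 207.79)

Intrinsics K: fx=587.4, fy=456.6, cx=321.3, cy=259.2
Marker side s = 0.243 m; corners in marker frame (Z=0):
  M0 = (-0.1215, +0.1215, 0)
  M1 = (+0.1215, +0.1215, 0)
  M2 = (+0.1215, -0.1215, 0)
  M3 = (-0.1215, -0.1215, 0)
rvec = (0.4439, -0.2533, 0.0674), |rvec| = θ = 0.51551 rad = 29.537°
Rodrigues: sinθ=0.49298, 1−cosθ=0.12996; R = I + sinθ·[k]× + (1−cosθ)·[k]×²:
    [+0.96640 -0.11944 -0.22760]
    [+0.00947 +0.90142 -0.43285]
    [+0.25686 +0.41615 +0.87226]
t = (0.1831, -0.0013, 1.0763) m
M0: Pc = R·M0+t = (+0.05117, +0.10707, +1.09565); u = 587.4·(+0.05117)/1.09565 + 321.3 = 348.7333, v = 456.6·(+0.10707)/1.09565 + 259.2 = 303.8209
M1: Pc = R·M1+t = (+0.28601, +0.10937, +1.15807); u = 587.4·(+0.28601)/1.15807 + 321.3 = 466.3688, v = 456.6·(+0.10937)/1.15807 + 259.2 = 302.3231
M2: Pc = R·M2+t = (+0.31503, -0.10967, +1.05695); u = 587.4·(+0.31503)/1.05695 + 321.3 = 496.3785, v = 456.6·(-0.10967)/1.05695 + 259.2 = 211.8219
M3: Pc = R·M3+t = (+0.08019, -0.11197, +0.99453); u = 587.4·(+0.08019)/0.99453 + 321.3 = 368.6651, v = 456.6·(-0.11197)/0.99453 + 259.2 = 207.7921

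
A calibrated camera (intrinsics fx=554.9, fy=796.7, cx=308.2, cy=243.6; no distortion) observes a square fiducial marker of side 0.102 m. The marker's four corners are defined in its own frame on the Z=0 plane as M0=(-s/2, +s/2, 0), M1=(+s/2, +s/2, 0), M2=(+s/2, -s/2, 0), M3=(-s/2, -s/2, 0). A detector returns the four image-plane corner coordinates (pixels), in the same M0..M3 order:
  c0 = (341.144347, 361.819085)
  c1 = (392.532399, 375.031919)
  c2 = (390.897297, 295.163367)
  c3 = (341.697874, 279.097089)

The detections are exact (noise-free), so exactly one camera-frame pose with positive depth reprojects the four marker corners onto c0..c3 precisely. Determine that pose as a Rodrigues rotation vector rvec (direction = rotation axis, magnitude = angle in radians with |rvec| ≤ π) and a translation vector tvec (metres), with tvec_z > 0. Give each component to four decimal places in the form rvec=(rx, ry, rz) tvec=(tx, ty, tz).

rvec=(-0.4083, -0.4582, 0.1328) tvec=(0.1013, 0.0999, 0.9543)

Intrinsics K: fx=554.9, fy=796.7, cx=308.2, cy=243.6
Marker side s = 0.102 m; corners in marker frame (Z=0):
  M0 = (-0.0510, +0.0510, 0)
  M1 = (+0.0510, +0.0510, 0)
  M2 = (+0.0510, -0.0510, 0)
  M3 = (-0.0510, -0.0510, 0)
Detected image corners:
  c0 = (341.144347, 361.819085) px
  c1 = (392.532399, 375.031919) px
  c2 = (390.897297, 295.163367) px
  c3 = (341.697874, 279.097089) px
Planar DLT: solve 8×8 A·h = b for H (H[2,2]=1):
  H  [+647.44368 -152.52108 +367.10294]
  H  [+282.07626 +655.38313 +327.04148]
  H  [+0.42176 -0.43117 +1.00000]
B = K⁻¹H; ‖b₁‖=1.047927, ‖b₂‖=1.047927; λ = 2/(‖b₁‖+‖b₂‖) = 0.954265, sign → tz>0 ⇒ λ=+0.954265
r₁ = λ·B[:,0] = (+0.88987,+0.21480,+0.40247); r₂ = λ·B[:,1] = (-0.03376,+0.91081,-0.41145)
r₃ = r₁×r₂ = (-0.45495,+0.35255,+0.81776); SVD([r₁ r₂ r₃]) → R = UVᵀ:
  R  [+0.88987 -0.03376 -0.45495]
  R  [+0.21480 +0.91081 +0.35255]
  R  [+0.40247 -0.41145 +0.81776]
t = (+0.10130, +0.09994, +0.95427) m
tr R = 2.618436; θ = arccos((tr R − 1)/2) = 0.627976 rad = 35.980°
axis k = ((R−Rᵀ)₃₂, (R−Rᵀ)₁₃, (R−Rᵀ)₂₁) / (2 sinθ) = (-0.650206, -0.729713, +0.211544)
rvec = θ·k = (-0.408314, -0.458243, +0.132845)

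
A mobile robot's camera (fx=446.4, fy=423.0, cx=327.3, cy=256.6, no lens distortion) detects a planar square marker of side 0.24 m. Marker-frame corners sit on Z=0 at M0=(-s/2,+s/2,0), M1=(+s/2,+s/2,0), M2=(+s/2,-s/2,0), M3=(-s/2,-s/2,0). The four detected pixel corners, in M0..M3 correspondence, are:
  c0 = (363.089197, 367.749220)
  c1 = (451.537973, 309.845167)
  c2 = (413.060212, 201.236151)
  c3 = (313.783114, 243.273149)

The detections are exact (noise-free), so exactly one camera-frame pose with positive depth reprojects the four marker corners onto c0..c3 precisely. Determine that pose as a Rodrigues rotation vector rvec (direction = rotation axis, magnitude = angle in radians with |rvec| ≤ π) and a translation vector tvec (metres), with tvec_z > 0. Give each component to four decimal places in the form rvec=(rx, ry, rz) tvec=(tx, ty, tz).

rvec=(0.0416, -0.5705, -0.3868) tvec=(0.1121, 0.0442, 0.8049)

Intrinsics K: fx=446.4, fy=423.0, cx=327.3, cy=256.6
Marker side s = 0.24 m; corners in marker frame (Z=0):
  M0 = (-0.1200, +0.1200, 0)
  M1 = (+0.1200, +0.1200, 0)
  M2 = (+0.1200, -0.1200, 0)
  M3 = (-0.1200, -0.1200, 0)
Detected image corners:
  c0 = (363.089197, 367.749220) px
  c1 = (451.537973, 309.845167) px
  c2 = (413.060212, 201.236151) px
  c3 = (313.783114, 243.273149) px
Planar DLT: solve 8×8 A·h = b for H (H[2,2]=1):
  H  [+638.87129 +250.28613 +389.46826]
  H  [-28.20193 +533.37364 +279.84909]
  H  [+0.64422 +0.17943 +1.00000]
B = K⁻¹H; ‖b₁‖=1.242431, ‖b₂‖=1.242431; λ = 2/(‖b₁‖+‖b₂‖) = 0.804874, sign → tz>0 ⇒ λ=+0.804874
r₁ = λ·B[:,0] = (+0.77173,-0.36820,+0.51852); r₂ = λ·B[:,1] = (+0.34539,+0.92728,+0.14442)
r₃ = r₁×r₂ = (-0.53399,+0.06763,+0.84278); SVD([r₁ r₂ r₃]) → R = UVᵀ:
  R  [+0.77173 +0.34539 -0.53399]
  R  [-0.36820 +0.92728 +0.06763]
  R  [+0.51852 +0.14442 +0.84278]
t = (+0.11209, +0.04424, +0.80487) m
tr R = 2.541796; θ = arccos((tr R − 1)/2) = 0.690546 rad = 39.565°
axis k = ((R−Rᵀ)₃₂, (R−Rᵀ)₁₃, (R−Rᵀ)₂₁) / (2 sinθ) = (+0.060275, -0.826193, -0.560154)
rvec = θ·k = (+0.041622, -0.570525, -0.386812)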